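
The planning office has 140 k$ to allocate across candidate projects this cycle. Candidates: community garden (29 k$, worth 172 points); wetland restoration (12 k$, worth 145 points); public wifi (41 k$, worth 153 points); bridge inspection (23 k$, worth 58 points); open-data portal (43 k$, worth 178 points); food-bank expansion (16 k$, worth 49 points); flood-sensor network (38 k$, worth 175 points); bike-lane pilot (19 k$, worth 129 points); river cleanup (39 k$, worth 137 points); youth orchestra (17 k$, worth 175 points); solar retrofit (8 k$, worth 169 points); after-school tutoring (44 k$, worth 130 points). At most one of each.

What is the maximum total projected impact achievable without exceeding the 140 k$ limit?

1014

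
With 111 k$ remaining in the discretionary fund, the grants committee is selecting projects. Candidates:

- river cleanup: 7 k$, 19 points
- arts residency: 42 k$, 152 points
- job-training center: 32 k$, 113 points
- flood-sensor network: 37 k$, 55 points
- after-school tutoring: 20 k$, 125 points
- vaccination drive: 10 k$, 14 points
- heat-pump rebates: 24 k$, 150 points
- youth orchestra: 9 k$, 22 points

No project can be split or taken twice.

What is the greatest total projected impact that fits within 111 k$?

River cleanup + arts residency + after-school tutoring + heat-pump rebates + youth orchestra uses 102 of the 111 k$ and totals 468.
Runner-up arts residency + after-school tutoring + vaccination drive + heat-pump rebates + youth orchestra tops out at 463.

468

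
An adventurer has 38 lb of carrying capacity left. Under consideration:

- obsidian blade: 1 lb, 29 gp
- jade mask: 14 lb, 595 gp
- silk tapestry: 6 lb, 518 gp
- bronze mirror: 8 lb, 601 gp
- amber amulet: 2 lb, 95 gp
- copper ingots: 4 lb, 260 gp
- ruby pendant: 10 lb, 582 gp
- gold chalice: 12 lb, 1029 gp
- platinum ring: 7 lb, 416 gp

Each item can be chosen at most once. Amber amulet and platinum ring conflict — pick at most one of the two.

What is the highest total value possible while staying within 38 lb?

The ratio ordering already packs tightly: obsidian blade + silk tapestry + bronze mirror + copper ingots + gold chalice + platinum ring, 38 lb, 2853.
An exhaustive check of the 512 subsets confirms 2853.

2853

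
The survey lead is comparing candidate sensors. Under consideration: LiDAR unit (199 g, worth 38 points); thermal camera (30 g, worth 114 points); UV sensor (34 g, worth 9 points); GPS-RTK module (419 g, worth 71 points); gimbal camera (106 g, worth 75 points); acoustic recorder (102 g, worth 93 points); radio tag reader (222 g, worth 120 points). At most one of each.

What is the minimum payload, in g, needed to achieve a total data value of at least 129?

Look for the lowest-payload combination reaching 129.
Taking thermal camera + acoustic recorder gives 207 (≥ 129) for 132 g.
Below 132 g the best achievable stays under 129.

132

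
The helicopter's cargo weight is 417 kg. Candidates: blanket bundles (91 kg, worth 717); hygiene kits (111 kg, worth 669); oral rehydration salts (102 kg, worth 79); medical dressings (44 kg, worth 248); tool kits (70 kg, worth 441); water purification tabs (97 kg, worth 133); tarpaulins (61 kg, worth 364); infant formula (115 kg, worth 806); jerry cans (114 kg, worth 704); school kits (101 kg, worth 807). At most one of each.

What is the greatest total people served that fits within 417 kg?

A density-first pass picks blanket bundles + tool kits + infant formula + school kits — 2771 at 377 kg.
Replace tool kits with medical dressings + tarpaulins: the trade gains 171 net, giving 2942 at 412 kg.
Runner-up blanket bundles + hygiene kits + jerry cans + school kits tops out at 2897.

2942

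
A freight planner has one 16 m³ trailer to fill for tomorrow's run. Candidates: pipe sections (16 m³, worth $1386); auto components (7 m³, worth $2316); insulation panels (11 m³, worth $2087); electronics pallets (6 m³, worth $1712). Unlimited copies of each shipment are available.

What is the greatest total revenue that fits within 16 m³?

Density check — auto components 330.86, electronics pallets 285.33, insulation panels 189.73 are the best per m³.
Best packing: 2×auto components — 14 m³, 4632 total.
Nothing else within 16 m³ beats 4632.

4632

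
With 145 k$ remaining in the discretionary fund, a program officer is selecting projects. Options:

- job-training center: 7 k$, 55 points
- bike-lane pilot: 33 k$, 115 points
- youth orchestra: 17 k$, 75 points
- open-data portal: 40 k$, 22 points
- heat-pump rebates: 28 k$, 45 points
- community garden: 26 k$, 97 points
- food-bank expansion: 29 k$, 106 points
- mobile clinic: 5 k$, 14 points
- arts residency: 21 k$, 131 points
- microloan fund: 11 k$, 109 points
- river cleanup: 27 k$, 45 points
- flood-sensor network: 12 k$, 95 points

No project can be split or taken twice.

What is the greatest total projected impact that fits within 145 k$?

A density-first pass picks job-training center + youth orchestra + community garden + food-bank expansion + mobile clinic + arts residency + microloan fund + flood-sensor network — 682 at 128 k$.
The 17 k$ tied up in youth orchestra is better spent on bike-lane pilot — total rises to 722 (144 k$).
Next best is job-training center + bike-lane pilot + community garden + food-bank expansion + arts residency + microloan fund + flood-sensor network at 708 (139 k$) — short by 14.

722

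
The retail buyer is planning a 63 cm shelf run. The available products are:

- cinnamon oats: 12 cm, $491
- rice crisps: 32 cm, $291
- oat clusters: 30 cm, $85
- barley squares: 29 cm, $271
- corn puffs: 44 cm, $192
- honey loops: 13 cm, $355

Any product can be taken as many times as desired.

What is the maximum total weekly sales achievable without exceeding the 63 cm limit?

2455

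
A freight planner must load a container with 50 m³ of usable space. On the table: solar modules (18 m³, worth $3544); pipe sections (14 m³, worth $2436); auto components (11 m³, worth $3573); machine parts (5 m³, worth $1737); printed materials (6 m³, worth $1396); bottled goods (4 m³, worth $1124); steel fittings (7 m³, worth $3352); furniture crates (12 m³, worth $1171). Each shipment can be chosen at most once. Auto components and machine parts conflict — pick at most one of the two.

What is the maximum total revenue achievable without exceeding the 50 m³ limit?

12989

Density check — steel fittings 478.86, machine parts 347.40, auto components 324.82 are the best per m³.
Taking solar modules + auto components + printed materials + bottled goods + steel fittings: 46 m³ used, 12989 in revenue.
Next best is solar modules + pipe sections + auto components + steel fittings at 12905 (50 m³) — short by 84.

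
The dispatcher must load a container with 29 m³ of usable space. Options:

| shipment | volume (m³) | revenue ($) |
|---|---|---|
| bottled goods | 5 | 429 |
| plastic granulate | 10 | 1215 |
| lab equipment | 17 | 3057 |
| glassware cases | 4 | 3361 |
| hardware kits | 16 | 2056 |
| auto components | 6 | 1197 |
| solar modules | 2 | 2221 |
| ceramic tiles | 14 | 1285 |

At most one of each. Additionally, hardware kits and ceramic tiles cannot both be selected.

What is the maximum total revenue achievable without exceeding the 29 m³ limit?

9836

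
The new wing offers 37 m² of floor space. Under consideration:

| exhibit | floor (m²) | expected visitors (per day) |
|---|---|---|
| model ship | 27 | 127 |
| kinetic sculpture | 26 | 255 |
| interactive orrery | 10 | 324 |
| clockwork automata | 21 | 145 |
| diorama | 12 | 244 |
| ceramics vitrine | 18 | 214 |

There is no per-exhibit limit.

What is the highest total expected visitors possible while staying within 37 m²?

972

The ratio ordering already packs tightly: 3×interactive orrery, 30 m², 972.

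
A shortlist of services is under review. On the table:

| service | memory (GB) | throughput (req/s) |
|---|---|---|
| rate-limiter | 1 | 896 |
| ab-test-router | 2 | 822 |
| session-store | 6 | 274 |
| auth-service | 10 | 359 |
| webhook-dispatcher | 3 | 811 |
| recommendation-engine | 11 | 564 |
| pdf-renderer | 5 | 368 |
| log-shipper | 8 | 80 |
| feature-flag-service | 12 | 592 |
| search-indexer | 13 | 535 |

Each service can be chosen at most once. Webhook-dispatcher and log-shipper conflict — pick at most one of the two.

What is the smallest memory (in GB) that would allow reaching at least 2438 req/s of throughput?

6

Minimise GB subject to total throughput ≥ 2438.
rate-limiter + ab-test-router + webhook-dispatcher: 2529 throughput at 6 GB.
Below 6 GB the best achievable stays under 2438.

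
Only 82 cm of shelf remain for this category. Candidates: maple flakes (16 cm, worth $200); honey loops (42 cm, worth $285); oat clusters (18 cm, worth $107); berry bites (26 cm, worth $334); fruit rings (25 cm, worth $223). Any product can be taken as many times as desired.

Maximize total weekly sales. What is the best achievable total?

1002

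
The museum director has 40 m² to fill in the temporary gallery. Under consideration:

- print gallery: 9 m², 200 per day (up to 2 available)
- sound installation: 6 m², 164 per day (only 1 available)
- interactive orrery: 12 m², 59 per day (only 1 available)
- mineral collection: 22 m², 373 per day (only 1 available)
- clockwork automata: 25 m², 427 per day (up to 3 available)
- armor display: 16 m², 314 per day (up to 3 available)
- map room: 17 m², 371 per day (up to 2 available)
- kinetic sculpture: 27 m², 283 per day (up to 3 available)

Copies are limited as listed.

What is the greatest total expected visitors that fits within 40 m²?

Ranking by ratio (expected visitors/m²): sound installation 27.33, print gallery 22.22, map room 21.82, armor display 19.62.
Taking the top-ratio exhibits first gives 2×print gallery + sound installation + armor display for 878 (40 m²).
Dropping 2×print gallery and armor display frees 34 m²; slotting in 2×map room (34 m²) lifts the total to 906 at 40 m².
Every other selection either busts 40 m² or exceeds an availability limit or fails to beat 906.

906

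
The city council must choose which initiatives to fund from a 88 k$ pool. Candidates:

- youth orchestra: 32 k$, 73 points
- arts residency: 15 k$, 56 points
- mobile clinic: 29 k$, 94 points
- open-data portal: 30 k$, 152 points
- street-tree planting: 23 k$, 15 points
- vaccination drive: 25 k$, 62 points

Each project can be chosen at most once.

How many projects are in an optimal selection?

Best achievable projected impact is 308.
For example mobile clinic + open-data portal + vaccination drive achieves it, using 84 k$.
Every optimal selection uses 3 projects.

3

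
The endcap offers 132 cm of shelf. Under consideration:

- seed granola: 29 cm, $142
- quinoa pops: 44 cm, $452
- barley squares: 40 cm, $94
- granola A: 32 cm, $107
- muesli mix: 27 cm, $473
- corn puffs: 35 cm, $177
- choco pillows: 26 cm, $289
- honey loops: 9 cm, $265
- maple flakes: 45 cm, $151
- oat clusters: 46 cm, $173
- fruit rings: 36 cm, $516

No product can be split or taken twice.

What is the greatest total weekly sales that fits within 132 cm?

1706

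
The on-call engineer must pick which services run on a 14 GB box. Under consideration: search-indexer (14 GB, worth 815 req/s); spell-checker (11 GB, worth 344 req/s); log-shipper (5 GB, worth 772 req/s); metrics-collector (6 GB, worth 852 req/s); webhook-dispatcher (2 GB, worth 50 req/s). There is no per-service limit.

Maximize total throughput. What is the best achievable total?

1754

Taking the top-ratio services first gives 2×log-shipper + 2×webhook-dispatcher for 1644 (14 GB).
Dropping 2×log-shipper and webhook-dispatcher frees 12 GB; slotting in 2×metrics-collector (12 GB) lifts the total to 1754 at 14 GB.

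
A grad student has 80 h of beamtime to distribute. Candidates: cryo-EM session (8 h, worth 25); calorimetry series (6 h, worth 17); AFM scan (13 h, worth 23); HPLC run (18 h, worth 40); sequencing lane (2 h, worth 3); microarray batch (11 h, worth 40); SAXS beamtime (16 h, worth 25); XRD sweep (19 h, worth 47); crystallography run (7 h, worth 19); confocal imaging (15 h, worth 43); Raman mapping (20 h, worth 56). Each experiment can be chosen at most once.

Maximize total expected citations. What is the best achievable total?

230

By expected citations per h: microarray batch 3.64, cryo-EM session 3.12, confocal imaging 2.87, calorimetry series 2.83 lead.
Greedy by ratio would take cryo-EM session + calorimetry series + AFM scan + microarray batch + crystallography run + confocal imaging + Raman mapping: 80 h used, total 223.
Dropping calorimetry series and AFM scan frees 19 h; slotting in XRD sweep (19 h) lifts the total to 230 at 80 h.
An exhaustive check of the 2048 subsets confirms 230.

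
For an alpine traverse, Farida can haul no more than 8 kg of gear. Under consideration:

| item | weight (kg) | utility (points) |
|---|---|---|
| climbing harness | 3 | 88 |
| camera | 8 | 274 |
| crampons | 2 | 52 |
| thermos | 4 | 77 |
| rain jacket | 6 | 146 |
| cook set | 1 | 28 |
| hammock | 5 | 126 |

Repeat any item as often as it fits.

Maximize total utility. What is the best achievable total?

Camera uses 8 of the 8 kg and totals 274.
Nothing else within 8 kg beats 274.

274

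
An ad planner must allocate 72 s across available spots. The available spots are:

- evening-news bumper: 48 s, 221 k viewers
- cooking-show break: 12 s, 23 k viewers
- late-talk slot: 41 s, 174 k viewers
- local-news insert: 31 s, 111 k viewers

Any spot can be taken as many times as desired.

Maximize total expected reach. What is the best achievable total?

285

Density check — evening-news bumper 4.60, late-talk slot 4.24, local-news insert 3.58 are the best per s.
A density-first pass picks evening-news bumper + 2×cooking-show break — 267 at 72 s.
The 72 s tied up in evening-news bumper and 2×cooking-show break is better spent on late-talk slot + local-news insert — total rises to 285 (72 s).
That's the maximum — no swap from here does better than 285.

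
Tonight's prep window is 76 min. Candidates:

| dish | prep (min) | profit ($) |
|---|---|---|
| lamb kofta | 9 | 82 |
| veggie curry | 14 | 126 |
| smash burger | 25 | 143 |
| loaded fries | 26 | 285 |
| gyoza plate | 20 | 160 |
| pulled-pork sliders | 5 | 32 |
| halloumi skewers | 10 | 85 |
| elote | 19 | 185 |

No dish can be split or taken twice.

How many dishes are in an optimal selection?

The maximum profit within 76 min is 715.
One optimal bundle: loaded fries + gyoza plate + halloumi skewers + elote (75 min).
All optima have 4 dishes.

4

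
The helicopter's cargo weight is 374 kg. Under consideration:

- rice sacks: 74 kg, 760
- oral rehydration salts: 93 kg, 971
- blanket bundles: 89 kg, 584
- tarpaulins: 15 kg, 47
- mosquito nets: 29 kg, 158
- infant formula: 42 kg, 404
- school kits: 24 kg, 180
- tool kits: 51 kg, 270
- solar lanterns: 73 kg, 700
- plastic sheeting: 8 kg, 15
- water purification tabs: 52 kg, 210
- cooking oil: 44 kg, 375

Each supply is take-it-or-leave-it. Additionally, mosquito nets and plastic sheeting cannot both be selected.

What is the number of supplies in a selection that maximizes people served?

8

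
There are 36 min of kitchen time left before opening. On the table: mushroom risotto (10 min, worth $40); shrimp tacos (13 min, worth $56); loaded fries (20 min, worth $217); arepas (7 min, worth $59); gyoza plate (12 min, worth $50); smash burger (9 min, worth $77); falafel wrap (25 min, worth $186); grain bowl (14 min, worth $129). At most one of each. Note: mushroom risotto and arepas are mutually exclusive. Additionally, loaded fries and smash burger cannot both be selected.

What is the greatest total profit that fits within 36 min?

Best packing: loaded fries + grain bowl — 34 min, 346 total.
The closest alternative, loaded fries + arepas, reaches only 276.

346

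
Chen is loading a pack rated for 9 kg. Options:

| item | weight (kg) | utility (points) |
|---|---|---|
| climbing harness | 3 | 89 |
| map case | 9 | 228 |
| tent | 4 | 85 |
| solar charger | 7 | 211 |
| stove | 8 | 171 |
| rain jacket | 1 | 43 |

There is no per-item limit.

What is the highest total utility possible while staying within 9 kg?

387

The ratio ordering already packs tightly: 9×rain jacket, 9 kg, 387.
Every other selection either busts 9 kg or fails to beat 387.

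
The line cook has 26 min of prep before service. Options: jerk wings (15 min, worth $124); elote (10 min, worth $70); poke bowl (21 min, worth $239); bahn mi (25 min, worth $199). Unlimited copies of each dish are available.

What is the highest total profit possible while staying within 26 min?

239

Taking poke bowl: 21 min used, 239 in profit.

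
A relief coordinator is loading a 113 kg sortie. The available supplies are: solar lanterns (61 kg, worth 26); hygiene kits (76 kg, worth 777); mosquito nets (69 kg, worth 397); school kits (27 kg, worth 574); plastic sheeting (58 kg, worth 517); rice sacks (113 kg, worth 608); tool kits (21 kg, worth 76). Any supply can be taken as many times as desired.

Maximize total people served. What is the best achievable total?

The ratio ordering already packs tightly: 4×school kits, 108 kg, 2296.
That's the maximum — no swap from here does better than 2296.

2296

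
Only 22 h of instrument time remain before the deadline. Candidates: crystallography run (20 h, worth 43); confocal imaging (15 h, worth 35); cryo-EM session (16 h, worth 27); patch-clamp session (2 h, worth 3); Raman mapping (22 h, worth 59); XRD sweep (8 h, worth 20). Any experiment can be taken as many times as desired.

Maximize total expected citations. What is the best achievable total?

Best packing: Raman mapping — 22 h, 59 total.
Nothing else within 22 h beats 59.

59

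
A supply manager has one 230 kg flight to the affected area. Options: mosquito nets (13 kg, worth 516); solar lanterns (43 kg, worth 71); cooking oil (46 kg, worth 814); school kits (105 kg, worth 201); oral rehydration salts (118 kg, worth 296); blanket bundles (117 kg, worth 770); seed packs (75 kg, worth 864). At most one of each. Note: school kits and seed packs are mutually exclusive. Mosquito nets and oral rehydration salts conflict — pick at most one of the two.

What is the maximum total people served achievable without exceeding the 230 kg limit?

Best packing: mosquito nets + solar lanterns + cooking oil + seed packs — 177 kg, 2265 total.
The spare 53 kg is too small for any remaining supply, and no feasible exchange beats 2265.

2265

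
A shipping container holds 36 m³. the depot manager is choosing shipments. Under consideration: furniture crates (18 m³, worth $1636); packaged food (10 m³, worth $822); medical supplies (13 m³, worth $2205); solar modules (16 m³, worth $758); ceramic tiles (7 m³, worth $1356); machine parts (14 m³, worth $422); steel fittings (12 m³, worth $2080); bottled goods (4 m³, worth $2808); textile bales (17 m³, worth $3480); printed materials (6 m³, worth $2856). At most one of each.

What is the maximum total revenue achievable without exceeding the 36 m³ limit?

10500

Taking ceramic tiles + bottled goods + textile bales + printed materials: 34 m³ used, 10500 in revenue.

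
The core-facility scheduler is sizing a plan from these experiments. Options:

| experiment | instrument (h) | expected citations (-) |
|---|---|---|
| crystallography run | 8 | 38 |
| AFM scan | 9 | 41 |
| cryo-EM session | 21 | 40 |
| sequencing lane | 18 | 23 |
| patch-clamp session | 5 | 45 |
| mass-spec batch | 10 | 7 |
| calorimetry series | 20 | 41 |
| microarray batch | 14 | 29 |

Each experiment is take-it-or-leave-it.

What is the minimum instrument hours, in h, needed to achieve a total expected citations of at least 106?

22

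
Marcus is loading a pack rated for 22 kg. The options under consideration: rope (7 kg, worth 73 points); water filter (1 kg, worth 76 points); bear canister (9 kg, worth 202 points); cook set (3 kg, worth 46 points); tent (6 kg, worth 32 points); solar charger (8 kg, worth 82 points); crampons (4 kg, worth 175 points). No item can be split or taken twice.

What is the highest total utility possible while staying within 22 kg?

Greedy by ratio would take water filter + bear canister + cook set + crampons: 17 kg used, total 499.
Replace cook set with solar charger: the trade gains 36 net, giving 535 at 22 kg.

535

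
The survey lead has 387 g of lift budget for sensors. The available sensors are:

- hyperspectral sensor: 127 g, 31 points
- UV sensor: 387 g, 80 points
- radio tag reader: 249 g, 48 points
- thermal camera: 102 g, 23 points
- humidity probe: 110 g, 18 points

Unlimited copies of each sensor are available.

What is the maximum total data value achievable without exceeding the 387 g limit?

Density check — hyperspectral sensor 0.24, thermal camera 0.23, UV sensor 0.21, radio tag reader 0.19 are the best per g.
Best packing: 3×hyperspectral sensor — 381 g, 93 total.

93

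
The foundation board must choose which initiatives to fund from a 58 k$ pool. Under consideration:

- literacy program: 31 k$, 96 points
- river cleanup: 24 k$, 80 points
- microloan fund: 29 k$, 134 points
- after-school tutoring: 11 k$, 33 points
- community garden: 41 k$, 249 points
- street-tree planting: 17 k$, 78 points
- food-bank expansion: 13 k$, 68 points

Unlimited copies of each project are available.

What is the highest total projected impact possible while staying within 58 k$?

327

Greedy by ratio would take community garden + food-bank expansion: 54 k$ used, total 317.
Replace food-bank expansion with street-tree planting: the trade gains 10 net, giving 327 at 58 k$.
Nothing else within 58 k$ beats 327.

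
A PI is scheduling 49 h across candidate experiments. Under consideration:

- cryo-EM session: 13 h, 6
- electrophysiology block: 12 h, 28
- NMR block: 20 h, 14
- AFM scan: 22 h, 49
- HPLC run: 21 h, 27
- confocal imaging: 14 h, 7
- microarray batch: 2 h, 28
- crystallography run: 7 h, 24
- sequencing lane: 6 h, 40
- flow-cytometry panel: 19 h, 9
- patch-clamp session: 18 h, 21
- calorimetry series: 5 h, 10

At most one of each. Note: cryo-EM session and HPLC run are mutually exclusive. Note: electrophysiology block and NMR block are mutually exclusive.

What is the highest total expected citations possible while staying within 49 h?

169

The ratio ordering already packs tightly: electrophysiology block + AFM scan + microarray batch + crystallography run + sequencing lane, 49 h, 169.
That's the maximum — no feasible swap from here does better than 169.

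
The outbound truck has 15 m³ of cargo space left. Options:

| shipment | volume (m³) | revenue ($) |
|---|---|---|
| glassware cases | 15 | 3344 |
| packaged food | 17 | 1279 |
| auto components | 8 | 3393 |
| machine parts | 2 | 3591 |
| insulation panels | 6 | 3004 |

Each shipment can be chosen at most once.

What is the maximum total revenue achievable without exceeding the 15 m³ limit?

Density check — machine parts 1795.50, insulation panels 500.67, auto components 424.12, glassware cases 222.93 are the best per m³.
A density-first pass picks machine parts + insulation panels — 6595 at 8 m³.
Replace insulation panels with auto components: the trade gains 389 net, giving 6984 at 10 m³.
The closest alternative, machine parts + insulation panels, reaches only 6595.

6984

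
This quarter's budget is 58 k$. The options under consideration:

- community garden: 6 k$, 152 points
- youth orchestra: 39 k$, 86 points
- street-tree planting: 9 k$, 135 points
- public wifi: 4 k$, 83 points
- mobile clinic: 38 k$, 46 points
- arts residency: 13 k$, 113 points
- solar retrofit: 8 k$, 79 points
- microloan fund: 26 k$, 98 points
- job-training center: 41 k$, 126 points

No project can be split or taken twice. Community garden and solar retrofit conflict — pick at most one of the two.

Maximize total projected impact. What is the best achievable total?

Best packing: community garden + street-tree planting + public wifi + arts residency + microloan fund — 58 k$, 581 total.
That's the maximum — no feasible swap from here does better than 581.

581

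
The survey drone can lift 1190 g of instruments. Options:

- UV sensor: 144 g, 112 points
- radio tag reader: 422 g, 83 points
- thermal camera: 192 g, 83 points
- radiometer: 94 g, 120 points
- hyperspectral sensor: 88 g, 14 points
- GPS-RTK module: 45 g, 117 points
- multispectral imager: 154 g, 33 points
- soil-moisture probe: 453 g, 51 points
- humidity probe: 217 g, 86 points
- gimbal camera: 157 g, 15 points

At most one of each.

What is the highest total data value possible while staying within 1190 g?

The ratio heuristic lands on UV sensor + thermal camera + radiometer + hyperspectral sensor + GPS-RTK module + multispectral imager + humidity probe + gimbal camera (580) but leaves 99 g idle.
Replace hyperspectral sensor and multispectral imager and gimbal camera with radio tag reader: the trade gains 21 net, giving 601 at 1114 g.
The closest alternative, UV sensor + thermal camera + radiometer + hyperspectral sensor + GPS-RTK module + multispectral imager + humidity probe + gimbal camera, reaches only 580.

601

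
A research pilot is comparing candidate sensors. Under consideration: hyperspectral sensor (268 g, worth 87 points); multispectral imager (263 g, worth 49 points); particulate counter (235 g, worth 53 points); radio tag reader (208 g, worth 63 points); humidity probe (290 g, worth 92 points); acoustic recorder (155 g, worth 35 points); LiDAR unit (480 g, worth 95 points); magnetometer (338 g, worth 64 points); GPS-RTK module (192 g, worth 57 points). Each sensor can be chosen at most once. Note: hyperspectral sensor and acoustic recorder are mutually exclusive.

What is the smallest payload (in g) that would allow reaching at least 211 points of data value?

690

Minimise g subject to total data value ≥ 211.
radio tag reader + humidity probe + GPS-RTK module reaches 212 using 690 g.
No combination under 690 g hits 211.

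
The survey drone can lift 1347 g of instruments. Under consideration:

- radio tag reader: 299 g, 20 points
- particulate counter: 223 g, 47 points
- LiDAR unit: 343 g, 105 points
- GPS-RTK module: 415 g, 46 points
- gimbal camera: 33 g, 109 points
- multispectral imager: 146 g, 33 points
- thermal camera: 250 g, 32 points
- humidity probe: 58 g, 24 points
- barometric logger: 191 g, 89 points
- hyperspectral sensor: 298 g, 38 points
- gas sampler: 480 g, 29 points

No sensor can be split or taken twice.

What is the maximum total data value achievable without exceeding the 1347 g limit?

445

The ratio heuristic lands on particulate counter + LiDAR unit + gimbal camera + multispectral imager + thermal camera + humidity probe + barometric logger (439) but leaves 103 g idle.
The 250 g tied up in thermal camera is better spent on hyperspectral sensor — total rises to 445 (1292 g).
That's the maximum — no swap from here does better than 445.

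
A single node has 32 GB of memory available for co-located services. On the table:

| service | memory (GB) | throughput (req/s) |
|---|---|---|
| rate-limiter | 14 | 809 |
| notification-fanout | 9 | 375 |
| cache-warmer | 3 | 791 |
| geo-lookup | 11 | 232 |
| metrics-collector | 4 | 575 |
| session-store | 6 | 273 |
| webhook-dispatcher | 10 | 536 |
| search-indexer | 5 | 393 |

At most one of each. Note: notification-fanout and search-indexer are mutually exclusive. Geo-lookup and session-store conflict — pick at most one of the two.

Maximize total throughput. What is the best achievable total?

2841

Density check — cache-warmer 263.67, metrics-collector 143.75, search-indexer 78.60, rate-limiter 57.79 are the best per GB.
The ratio ordering already packs tightly: rate-limiter + cache-warmer + metrics-collector + session-store + search-indexer, 32 GB, 2841.
The closest alternative, rate-limiter + cache-warmer + metrics-collector + webhook-dispatcher, reaches only 2711.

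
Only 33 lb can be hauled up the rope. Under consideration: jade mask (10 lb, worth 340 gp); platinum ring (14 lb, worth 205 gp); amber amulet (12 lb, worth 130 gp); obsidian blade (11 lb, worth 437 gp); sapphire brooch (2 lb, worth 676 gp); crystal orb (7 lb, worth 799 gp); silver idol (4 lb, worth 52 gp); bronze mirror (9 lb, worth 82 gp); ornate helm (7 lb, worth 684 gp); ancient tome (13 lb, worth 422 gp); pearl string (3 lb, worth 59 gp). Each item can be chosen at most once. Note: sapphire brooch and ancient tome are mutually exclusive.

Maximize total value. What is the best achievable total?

2655

Taking obsidian blade + sapphire brooch + crystal orb + ornate helm + pearl string: 30 lb used, 2655 in value.
That's the maximum — no feasible swap from here does better than 2655.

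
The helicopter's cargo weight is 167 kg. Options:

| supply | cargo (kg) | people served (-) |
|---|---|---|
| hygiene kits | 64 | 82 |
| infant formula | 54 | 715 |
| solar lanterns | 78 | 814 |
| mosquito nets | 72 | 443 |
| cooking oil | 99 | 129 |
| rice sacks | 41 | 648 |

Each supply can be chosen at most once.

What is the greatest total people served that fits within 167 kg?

1806

Infant formula + mosquito nets + rice sacks uses 167 of the 167 kg and totals 1806.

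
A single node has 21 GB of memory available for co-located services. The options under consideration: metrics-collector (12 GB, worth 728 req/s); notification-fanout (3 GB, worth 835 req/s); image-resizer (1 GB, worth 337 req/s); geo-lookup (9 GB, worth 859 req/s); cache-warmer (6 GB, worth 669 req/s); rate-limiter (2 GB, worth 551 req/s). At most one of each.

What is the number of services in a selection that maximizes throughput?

5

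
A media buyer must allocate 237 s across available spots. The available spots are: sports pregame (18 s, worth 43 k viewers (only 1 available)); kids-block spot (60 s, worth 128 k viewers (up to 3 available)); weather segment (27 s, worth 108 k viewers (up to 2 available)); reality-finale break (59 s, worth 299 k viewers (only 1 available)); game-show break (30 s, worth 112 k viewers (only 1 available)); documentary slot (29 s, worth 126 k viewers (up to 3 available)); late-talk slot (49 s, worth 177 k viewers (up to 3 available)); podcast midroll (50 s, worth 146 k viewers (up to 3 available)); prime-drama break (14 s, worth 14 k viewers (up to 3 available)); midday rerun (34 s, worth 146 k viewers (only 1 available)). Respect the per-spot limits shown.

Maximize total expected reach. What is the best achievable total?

1043

By expected reach per s: reality-finale break 5.07, documentary slot 4.34, midday rerun 4.29, weather segment 4.00 lead.
Greedy by ratio would take 2×weather segment + reality-finale break + 3×documentary slot + midday rerun: 234 s used, total 1039.
The 27 s tied up in weather segment is better spent on game-show break — total rises to 1043 (237 s).
No other feasible combination exceeds 1043.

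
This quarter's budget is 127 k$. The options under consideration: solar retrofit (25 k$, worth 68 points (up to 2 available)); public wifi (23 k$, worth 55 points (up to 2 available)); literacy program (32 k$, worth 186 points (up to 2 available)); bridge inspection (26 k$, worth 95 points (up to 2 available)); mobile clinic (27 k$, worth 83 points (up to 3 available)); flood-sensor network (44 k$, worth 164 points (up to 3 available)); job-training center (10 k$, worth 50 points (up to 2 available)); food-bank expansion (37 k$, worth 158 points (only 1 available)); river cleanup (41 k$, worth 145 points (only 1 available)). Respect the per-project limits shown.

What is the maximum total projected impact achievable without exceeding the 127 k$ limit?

630

Best packing: 2×literacy program + 2×job-training center + food-bank expansion — 121 k$, 630 total.
No other feasible combination exceeds 630.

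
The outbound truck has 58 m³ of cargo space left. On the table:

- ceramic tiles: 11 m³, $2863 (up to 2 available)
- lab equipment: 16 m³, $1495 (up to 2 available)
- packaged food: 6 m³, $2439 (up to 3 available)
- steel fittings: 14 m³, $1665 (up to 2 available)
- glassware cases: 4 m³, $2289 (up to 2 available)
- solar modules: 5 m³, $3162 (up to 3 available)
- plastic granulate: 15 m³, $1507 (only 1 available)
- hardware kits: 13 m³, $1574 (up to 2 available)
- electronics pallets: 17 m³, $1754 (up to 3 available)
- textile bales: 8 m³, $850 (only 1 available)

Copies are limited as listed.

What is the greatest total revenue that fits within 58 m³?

Filling by ratio: ceramic tiles + 3×packaged food + 2×glassware cases + 3×solar modules for 24244, with 6 m³ left unused.
Replace packaged food with ceramic tiles: the trade gains 424 net, giving 24668 at 57 m³.
Nothing else within 58 m³ beats 24668.

24668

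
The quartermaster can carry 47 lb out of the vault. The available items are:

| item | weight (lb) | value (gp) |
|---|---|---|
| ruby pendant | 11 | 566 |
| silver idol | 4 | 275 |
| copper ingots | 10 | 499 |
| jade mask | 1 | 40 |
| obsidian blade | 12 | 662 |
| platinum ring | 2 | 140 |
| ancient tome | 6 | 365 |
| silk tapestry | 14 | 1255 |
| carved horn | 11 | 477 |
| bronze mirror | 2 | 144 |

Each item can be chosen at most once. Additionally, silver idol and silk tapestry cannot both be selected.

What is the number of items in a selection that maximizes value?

6

Best achievable value is 3132.
ruby pendant + obsidian blade + platinum ring + ancient tome + silk tapestry + bronze mirror hits 3132 at 47 lb.
Any selection reaching 3132 contains exactly 6 items.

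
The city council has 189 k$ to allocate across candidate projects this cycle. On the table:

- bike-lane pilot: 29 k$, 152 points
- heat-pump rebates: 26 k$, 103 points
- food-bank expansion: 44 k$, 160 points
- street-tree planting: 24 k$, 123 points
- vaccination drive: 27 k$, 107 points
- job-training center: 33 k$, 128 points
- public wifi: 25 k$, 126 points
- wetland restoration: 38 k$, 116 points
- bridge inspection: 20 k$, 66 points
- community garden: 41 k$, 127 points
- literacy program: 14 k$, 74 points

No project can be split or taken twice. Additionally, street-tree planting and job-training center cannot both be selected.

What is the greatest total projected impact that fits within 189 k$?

845

Taking bike-lane pilot + heat-pump rebates + food-bank expansion + street-tree planting + vaccination drive + public wifi + literacy program: 189 k$ used, 845 in projected impact.
Next best is bike-lane pilot + heat-pump rebates + street-tree planting + vaccination drive + public wifi + community garden + literacy program at 812 (186 k$) — short by 33.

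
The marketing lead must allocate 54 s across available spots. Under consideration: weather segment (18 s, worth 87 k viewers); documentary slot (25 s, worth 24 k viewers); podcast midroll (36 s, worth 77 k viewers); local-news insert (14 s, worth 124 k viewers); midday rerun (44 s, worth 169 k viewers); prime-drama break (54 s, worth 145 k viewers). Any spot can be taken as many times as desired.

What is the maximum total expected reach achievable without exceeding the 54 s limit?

By expected reach per s: local-news insert 8.86, weather segment 4.83, midday rerun 3.84 lead.
Taking 3×local-news insert: 42 s used, 372 in expected reach.
Nothing else within 54 s beats 372.

372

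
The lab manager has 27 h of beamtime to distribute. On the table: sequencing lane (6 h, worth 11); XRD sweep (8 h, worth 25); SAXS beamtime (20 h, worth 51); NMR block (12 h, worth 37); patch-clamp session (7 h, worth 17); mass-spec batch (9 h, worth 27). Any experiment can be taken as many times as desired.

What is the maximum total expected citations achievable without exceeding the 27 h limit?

81

Filling by ratio: 3×XRD sweep for 75, with 3 h left unused.
Dropping 3×XRD sweep frees 24 h; slotting in 3×mass-spec batch (27 h) lifts the total to 81 at 27 h.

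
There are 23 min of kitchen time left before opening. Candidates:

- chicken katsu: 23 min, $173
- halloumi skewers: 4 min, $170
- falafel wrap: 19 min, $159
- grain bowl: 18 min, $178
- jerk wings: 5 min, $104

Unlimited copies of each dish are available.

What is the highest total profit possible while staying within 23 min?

850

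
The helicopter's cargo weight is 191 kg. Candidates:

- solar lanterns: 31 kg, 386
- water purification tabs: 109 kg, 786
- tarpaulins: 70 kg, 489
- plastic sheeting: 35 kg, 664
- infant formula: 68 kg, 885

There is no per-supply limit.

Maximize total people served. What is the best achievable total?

Best packing: 5×plastic sheeting — 175 kg, 3320 total.
Every other selection either busts 191 kg or fails to beat 3320.

3320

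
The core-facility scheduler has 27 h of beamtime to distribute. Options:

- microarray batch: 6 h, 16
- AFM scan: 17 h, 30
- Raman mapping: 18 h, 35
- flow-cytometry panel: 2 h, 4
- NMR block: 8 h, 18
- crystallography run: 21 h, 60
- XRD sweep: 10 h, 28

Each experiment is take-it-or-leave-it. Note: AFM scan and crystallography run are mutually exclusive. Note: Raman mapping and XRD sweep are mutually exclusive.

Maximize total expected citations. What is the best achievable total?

76

Best packing: microarray batch + crystallography run — 27 h, 76 total.
That's the maximum — no feasible swap from here does better than 76.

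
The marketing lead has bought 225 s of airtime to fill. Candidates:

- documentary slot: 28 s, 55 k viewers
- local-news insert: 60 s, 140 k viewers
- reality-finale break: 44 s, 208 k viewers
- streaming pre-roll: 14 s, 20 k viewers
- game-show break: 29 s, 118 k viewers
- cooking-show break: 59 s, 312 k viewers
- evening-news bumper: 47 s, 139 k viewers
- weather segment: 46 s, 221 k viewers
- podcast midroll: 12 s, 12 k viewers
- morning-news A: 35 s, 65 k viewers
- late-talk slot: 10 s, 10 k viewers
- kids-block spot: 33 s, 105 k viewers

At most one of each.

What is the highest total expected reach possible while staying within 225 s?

998

Greedy by ratio would take reality-finale break + streaming pre-roll + game-show break + cooking-show break + weather segment + kids-block spot: 225 s used, total 984.
Dropping streaming pre-roll and kids-block spot frees 47 s; slotting in evening-news bumper (47 s) lifts the total to 998 at 225 s.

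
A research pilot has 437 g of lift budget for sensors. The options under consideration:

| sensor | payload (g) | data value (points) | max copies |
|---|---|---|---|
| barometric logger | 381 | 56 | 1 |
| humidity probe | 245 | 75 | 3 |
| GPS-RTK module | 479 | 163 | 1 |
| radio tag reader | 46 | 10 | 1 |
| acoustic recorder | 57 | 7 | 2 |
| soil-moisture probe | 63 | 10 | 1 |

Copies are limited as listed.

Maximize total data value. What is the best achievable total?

102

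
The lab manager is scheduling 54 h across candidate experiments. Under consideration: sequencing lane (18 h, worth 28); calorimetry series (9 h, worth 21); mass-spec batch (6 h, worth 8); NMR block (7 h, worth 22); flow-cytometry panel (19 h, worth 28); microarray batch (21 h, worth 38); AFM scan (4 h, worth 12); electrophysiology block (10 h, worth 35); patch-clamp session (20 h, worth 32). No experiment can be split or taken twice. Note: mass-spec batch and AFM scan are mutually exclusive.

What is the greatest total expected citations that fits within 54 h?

128

Ranking by ratio (expected citations/h): electrophysiology block 3.50, NMR block 3.14, AFM scan 3.00.
Calorimetry series + NMR block + microarray batch + AFM scan + electrophysiology block uses 51 of the 54 h and totals 128.
An exhaustive check of the 512 subsets confirms 128.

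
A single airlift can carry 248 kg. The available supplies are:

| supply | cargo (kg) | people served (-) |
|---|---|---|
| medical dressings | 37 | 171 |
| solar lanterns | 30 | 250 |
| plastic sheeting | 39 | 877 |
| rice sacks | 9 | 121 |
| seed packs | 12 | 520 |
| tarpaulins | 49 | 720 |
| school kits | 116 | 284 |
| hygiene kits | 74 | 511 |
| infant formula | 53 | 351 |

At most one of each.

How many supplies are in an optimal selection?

6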